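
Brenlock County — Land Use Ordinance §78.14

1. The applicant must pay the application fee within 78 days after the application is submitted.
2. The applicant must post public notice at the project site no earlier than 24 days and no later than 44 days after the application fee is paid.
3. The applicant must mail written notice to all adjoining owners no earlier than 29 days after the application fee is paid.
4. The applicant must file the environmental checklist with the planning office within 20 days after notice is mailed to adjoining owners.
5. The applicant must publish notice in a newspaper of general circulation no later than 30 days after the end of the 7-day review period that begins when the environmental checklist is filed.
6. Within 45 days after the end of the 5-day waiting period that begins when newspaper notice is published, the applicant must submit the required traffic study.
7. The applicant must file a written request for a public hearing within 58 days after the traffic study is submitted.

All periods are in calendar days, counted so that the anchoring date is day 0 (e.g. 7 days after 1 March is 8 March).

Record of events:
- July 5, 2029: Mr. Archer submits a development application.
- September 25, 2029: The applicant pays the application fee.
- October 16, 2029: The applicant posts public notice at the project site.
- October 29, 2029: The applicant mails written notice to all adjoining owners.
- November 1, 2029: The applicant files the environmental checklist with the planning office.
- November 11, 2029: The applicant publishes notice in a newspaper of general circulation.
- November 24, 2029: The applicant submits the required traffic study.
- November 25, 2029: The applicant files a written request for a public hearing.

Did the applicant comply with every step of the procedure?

No

Step 1: 78 days after July 5, 2029 (when the application is submitted) is September 21, 2029; not done until September 25, 2029, 4 days after the deadline.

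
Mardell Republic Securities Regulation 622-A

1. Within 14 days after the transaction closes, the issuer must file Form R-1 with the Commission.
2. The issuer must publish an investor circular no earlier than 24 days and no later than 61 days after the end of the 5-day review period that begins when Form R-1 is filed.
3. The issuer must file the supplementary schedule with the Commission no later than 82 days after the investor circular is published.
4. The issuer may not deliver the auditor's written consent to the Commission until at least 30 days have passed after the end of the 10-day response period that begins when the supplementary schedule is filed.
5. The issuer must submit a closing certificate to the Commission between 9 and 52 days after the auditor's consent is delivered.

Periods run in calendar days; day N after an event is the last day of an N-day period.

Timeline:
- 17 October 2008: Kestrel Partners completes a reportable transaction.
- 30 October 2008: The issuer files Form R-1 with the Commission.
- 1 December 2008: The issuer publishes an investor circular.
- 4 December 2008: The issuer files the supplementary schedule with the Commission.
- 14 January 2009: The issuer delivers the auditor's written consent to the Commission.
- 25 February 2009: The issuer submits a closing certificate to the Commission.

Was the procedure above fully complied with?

Step 1 — counting 14 days from 17 October 2008 (when the transaction closes) gives a deadline of 31 October 2008; done 30 October 2008 — timely.
Step 2 — 24 and 61 days from 4 November 2008 (end of the 5-day review period, which began when Form R-1 is filed on 30 October 2008) are 28 November 2008 and 4 January 2009 respectively; done 1 December 2008 — within the window.
Step 3 — counting 82 days from 1 December 2008 (when the investor circular is published) gives a deadline of 21 February 2009; 4 December 2008 is within that limit.
Step 4 — must wait 30 days from 14 December 2008 (end of the 10-day response period, which began when the supplementary schedule is filed on 4 December 2008), so not before 13 January 2009; done 14 January 2009 — permitted.
Step 5 — 9 and 52 days from 14 January 2009 (when the auditor's consent is delivered) are 23 January 2009 and 7 March 2009 respectively; done 25 February 2009, which is between those dates.

Yes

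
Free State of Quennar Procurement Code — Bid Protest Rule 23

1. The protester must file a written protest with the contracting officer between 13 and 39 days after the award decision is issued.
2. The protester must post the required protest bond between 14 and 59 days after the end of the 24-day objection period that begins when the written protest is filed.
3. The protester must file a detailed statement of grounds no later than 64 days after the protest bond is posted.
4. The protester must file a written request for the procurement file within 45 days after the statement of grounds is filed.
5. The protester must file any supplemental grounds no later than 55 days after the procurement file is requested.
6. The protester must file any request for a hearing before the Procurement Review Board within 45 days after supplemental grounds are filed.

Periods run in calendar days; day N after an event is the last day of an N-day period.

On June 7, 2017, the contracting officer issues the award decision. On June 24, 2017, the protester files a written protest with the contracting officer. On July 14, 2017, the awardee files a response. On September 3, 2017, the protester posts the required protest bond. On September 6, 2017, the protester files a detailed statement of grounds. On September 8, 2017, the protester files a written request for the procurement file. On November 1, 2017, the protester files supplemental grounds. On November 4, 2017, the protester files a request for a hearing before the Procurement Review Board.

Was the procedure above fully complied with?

Step 1: the window is 13–39 days after June 7, 2017 (when the award decision is issued), so June 20, 2017 through July 16, 2017; done June 24, 2017 — within the window.
Step 2: the window is 14–59 days after July 18, 2017 (end of the 24-day objection period, which began when the written protest is filed on June 24, 2017), so August 1, 2017 through September 15, 2017; done September 3, 2017, which is between those dates.
Step 3: 64 days after September 3, 2017 (when the protest bond is posted) is November 6, 2017; completed September 6, 2017, before the deadline.
Step 4: 45 days after September 6, 2017 (when the statement of grounds is filed) is October 21, 2017; September 8, 2017 is within that limit.
Step 5: 55 days after September 8, 2017 (when the procurement file is requested) is November 2, 2017; done November 1, 2017 — timely.
Step 6: 45 days after November 1, 2017 (when supplemental grounds are filed) is December 16, 2017; November 4, 2017 is within that limit.

Yes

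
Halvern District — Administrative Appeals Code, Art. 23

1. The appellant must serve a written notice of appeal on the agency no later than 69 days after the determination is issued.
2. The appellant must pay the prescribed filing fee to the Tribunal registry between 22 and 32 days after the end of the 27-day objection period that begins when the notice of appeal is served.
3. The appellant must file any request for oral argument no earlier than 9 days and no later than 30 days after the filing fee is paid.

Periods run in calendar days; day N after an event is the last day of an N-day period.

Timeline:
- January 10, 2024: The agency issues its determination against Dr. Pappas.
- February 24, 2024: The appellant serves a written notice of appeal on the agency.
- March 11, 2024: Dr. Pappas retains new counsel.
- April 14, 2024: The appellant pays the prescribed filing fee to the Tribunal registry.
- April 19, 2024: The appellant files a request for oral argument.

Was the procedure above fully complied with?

No

Step 1: 69 days after January 10, 2024 (when the determination is issued) is March 19, 2024; completed February 24, 2024, before the deadline.
Step 2: the window is 22–32 days after March 22, 2024 (end of the 27-day objection period, which began when the notice of appeal is served on February 24, 2024), so April 13, 2024 through April 23, 2024; done April 14, 2024 — within the window.
Step 3: the window is 9–30 days after April 14, 2024 (when the filing fee is paid), so April 23, 2024 through May 14, 2024; April 19, 2024 is 4 days too early.
No need to go further; step 3 was not satisfied.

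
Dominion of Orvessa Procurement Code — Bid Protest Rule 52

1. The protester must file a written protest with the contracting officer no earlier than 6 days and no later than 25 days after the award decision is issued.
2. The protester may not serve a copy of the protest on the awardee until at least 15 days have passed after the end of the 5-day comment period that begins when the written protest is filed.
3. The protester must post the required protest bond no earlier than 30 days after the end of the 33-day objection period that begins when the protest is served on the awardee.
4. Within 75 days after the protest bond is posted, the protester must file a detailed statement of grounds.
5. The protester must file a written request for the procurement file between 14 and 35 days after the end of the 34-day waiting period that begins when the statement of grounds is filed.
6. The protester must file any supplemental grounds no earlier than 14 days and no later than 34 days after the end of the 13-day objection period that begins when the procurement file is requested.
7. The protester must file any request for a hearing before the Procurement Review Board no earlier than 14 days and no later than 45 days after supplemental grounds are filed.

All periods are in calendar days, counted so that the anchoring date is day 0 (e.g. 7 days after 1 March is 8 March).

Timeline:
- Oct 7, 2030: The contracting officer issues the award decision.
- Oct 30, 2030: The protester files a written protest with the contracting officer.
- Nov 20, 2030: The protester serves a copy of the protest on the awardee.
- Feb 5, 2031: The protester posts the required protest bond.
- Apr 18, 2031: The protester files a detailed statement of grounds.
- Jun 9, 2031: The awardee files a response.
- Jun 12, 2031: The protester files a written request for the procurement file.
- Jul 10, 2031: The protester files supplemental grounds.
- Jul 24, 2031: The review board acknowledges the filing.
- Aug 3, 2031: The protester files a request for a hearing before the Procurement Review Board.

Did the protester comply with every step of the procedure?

Yes

(1) the permitted window runs from Oct 7, 2030 + 6 = Oct 13, 2030 to Oct 7, 2030 + 25 = Nov 1, 2030; done Oct 30, 2030, which is between those dates.
(2) permitted from Nov 4, 2030 + 15 days = Nov 19, 2030 onward; Nov 20, 2030 is on or after that date.
(3) permitted from Dec 23, 2030 + 30 days = Jan 22, 2031 onward; done Feb 5, 2031, after the minimum wait.
(4) due by Feb 5, 2031 + 75 days = Apr 21, 2031; done Apr 18, 2031 — timely.
(5) the permitted window runs from May 22, 2031 + 14 = Jun 5, 2031 to May 22, 2031 + 35 = Jun 26, 2031; done Jun 12, 2031 — within the window.
(6) the permitted window runs from Jun 25, 2031 + 14 = Jul 9, 2031 to Jun 25, 2031 + 34 = Jul 29, 2031; done Jul 10, 2031 — within the window.
(7) the permitted window runs from Jul 10, 2031 + 14 = Jul 24, 2031 to Jul 10, 2031 + 45 = Aug 24, 2031; Aug 3, 2031 falls inside that range.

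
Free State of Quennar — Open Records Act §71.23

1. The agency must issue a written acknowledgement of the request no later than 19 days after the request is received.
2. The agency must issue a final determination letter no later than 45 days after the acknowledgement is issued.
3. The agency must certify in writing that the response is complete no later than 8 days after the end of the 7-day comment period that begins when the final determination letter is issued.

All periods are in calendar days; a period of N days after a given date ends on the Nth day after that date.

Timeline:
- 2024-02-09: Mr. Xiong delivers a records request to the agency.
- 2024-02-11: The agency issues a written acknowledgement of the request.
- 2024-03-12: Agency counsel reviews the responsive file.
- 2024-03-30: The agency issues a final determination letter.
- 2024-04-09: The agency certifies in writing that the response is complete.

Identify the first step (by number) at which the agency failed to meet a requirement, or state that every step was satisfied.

Step 2

(1) due by 2024-02-09 + 19 days = 2024-02-28; completed 2024-02-11, before the deadline.
(2) due by 2024-02-11 + 45 days = 2024-03-27; not done until 2024-03-30, 3 days after the deadline.
No need to go further; step 2 was not satisfied.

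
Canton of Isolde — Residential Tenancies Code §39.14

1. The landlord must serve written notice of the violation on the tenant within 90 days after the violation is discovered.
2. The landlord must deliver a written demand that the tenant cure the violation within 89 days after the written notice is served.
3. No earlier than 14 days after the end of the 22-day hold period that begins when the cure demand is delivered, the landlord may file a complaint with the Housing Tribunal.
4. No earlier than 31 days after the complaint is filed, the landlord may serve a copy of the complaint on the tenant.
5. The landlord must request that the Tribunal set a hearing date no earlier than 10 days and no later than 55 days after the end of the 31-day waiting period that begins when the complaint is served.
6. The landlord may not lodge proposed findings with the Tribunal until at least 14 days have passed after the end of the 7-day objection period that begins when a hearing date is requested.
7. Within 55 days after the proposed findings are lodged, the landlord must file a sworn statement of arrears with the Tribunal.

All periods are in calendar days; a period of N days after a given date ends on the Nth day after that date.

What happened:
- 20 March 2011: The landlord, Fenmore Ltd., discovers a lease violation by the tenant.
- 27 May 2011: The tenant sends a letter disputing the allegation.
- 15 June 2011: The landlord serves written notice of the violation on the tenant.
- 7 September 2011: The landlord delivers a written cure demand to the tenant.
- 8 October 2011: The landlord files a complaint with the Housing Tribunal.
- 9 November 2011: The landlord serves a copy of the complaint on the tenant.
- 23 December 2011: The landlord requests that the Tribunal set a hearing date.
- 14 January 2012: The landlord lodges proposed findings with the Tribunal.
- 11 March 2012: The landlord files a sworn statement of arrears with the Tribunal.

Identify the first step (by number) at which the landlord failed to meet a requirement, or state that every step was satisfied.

(1) due by 20 March 2011 + 90 days = 18 June 2011; done 15 June 2011 — timely.
(2) due by 15 June 2011 + 89 days = 12 September 2011; done 7 September 2011 — timely.
(3) permitted from 29 September 2011 + 14 days = 13 October 2011 onward; acted on 8 October 2011, 5 days prematurely.

Step 3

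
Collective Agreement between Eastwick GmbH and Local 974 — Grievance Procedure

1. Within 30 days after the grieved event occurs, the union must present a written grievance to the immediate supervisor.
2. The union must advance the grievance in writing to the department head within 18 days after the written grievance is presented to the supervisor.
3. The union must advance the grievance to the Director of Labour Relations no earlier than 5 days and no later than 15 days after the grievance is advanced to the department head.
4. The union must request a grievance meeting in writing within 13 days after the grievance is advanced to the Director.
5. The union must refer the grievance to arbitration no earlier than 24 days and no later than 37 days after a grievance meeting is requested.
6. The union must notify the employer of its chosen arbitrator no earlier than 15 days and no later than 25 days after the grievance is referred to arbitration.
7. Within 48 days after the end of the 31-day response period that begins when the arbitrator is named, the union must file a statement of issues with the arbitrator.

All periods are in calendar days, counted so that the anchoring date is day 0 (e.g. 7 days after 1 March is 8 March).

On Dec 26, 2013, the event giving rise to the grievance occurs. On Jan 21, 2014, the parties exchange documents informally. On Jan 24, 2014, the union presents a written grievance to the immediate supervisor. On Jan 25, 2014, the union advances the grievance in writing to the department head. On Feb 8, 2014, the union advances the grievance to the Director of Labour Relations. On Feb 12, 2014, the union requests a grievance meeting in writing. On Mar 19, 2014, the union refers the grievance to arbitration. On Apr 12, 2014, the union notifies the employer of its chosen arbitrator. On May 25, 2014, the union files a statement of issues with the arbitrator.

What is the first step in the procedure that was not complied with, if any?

None — every step was satisfied

Step 1 — counting 30 days from Dec 26, 2013 (when the grieved event occurs) gives a deadline of Jan 25, 2014; completed Jan 24, 2014, before the deadline.
Step 2 — counting 18 days from Jan 24, 2014 (when the written grievance is presented to the supervisor) gives a deadline of Feb 11, 2014; Jan 25, 2014 is within that limit.
Step 3 — 5 and 15 days from Jan 25, 2014 (when the grievance is advanced to the department head) are Jan 30, 2014 and Feb 9, 2014 respectively; Feb 8, 2014 falls inside that range.
Step 4 — counting 13 days from Feb 8, 2014 (when the grievance is advanced to the Director) gives a deadline of Feb 21, 2014; done Feb 12, 2014 — timely.
Step 5 — 24 and 37 days from Feb 12, 2014 (when a grievance meeting is requested) are Mar 8, 2014 and Mar 21, 2014 respectively; Mar 19, 2014 falls inside that range.
Step 6 — 15 and 25 days from Mar 19, 2014 (when the grievance is referred to arbitration) are Apr 3, 2014 and Apr 13, 2014 respectively; done Apr 12, 2014, which is between those dates.
Step 7 — counting 48 days from May 13, 2014 (end of the 31-day response period, which began when the arbitrator is named on Apr 12, 2014) gives a deadline of Jun 30, 2014; completed May 25, 2014, before the deadline.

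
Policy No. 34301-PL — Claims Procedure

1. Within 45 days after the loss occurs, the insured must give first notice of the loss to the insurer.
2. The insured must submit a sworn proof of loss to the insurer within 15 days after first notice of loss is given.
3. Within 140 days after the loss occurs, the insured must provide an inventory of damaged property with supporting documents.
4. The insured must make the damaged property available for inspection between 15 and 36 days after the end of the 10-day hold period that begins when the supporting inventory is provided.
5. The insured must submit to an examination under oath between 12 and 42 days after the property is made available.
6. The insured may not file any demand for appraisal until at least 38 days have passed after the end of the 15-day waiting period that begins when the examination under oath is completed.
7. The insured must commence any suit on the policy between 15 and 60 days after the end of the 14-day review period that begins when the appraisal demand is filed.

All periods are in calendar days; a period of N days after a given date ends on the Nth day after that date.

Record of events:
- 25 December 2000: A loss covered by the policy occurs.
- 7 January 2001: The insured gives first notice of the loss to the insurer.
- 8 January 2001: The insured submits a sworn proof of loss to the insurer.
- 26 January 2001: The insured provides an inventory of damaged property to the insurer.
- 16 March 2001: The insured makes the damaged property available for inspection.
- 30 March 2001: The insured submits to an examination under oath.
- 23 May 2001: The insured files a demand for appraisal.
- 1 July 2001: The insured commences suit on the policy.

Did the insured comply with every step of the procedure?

(1) due by 25 December 2000 + 45 days = 8 February 2001; completed 7 January 2001, before the deadline.
(2) due by 7 January 2001 + 15 days = 22 January 2001; 8 January 2001 is within that limit.
(3) due by 25 December 2000 + 140 days = 14 May 2001; done 26 January 2001 — timely.
(4) the permitted window runs from 5 February 2001 + 15 = 20 February 2001 to 5 February 2001 + 36 = 13 March 2001; 16 March 2001 is 3 days past the end of the window.

No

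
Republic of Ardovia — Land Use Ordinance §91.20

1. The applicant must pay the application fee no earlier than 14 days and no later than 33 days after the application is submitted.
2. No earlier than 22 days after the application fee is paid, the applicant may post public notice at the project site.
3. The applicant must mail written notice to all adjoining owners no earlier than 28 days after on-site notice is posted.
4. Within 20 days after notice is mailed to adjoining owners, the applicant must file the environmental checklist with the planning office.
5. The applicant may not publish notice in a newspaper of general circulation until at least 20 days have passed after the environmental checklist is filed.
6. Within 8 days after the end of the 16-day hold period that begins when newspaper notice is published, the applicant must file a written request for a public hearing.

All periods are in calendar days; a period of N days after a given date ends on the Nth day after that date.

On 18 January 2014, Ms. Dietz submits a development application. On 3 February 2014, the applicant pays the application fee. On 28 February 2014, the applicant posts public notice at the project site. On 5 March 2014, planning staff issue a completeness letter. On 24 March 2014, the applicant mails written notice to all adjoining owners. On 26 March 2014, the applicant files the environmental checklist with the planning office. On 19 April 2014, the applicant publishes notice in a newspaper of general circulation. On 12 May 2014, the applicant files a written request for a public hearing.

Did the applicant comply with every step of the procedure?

Step 1: the window is 14–33 days after 18 January 2014 (when the application is submitted), so 1 February 2014 through 20 February 2014; done 3 February 2014 — within the window.
Step 2: the earliest permitted date is 22 days after 3 February 2014 (when the application fee is paid), i.e. 25 February 2014; done 28 February 2014 — permitted.
Step 3: the earliest permitted date is 28 days after 28 February 2014 (when on-site notice is posted), i.e. 28 March 2014; done 24 March 2014 — 4 days too early.

No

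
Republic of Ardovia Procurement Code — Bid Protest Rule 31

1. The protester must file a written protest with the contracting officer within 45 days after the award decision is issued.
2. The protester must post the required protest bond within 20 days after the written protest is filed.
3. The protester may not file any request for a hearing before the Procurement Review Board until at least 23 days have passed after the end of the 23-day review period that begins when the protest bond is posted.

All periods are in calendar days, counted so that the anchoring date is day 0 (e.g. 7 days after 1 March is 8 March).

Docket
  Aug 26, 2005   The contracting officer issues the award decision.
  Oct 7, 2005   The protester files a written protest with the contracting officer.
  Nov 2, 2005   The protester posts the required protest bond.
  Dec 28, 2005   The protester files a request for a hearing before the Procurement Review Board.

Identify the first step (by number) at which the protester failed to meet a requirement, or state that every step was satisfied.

Step 2

Step 1 — counting 45 days from Aug 26, 2005 (when the award decision is issued) gives a deadline of Oct 10, 2005; completed Oct 7, 2005, before the deadline.
Step 2 — counting 20 days from Oct 7, 2005 (when the written protest is filed) gives a deadline of Oct 27, 2005; Nov 2, 2005 misses that deadline by 6 days.
The procedure was therefore not followed at step 2.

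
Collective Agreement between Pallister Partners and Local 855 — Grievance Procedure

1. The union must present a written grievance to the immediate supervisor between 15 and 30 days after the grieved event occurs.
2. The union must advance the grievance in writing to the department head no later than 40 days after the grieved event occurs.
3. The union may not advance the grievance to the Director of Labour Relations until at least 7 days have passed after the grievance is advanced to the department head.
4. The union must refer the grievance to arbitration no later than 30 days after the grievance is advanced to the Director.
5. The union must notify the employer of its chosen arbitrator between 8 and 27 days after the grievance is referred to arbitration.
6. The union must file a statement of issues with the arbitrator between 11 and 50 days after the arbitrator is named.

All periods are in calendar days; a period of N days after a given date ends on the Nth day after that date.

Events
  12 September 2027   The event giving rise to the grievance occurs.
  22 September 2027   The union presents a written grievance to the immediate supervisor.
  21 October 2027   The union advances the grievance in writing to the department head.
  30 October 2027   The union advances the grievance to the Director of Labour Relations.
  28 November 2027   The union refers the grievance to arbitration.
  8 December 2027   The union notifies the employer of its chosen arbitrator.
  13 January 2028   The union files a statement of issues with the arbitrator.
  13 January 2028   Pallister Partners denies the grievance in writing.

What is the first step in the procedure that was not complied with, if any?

Step 1

Step 1: the window is 15–30 days after 12 September 2027 (when the grieved event occurs), so 27 September 2027 through 12 October 2027; done 22 September 2027 — 5 days before the window opened.
The analysis stops there.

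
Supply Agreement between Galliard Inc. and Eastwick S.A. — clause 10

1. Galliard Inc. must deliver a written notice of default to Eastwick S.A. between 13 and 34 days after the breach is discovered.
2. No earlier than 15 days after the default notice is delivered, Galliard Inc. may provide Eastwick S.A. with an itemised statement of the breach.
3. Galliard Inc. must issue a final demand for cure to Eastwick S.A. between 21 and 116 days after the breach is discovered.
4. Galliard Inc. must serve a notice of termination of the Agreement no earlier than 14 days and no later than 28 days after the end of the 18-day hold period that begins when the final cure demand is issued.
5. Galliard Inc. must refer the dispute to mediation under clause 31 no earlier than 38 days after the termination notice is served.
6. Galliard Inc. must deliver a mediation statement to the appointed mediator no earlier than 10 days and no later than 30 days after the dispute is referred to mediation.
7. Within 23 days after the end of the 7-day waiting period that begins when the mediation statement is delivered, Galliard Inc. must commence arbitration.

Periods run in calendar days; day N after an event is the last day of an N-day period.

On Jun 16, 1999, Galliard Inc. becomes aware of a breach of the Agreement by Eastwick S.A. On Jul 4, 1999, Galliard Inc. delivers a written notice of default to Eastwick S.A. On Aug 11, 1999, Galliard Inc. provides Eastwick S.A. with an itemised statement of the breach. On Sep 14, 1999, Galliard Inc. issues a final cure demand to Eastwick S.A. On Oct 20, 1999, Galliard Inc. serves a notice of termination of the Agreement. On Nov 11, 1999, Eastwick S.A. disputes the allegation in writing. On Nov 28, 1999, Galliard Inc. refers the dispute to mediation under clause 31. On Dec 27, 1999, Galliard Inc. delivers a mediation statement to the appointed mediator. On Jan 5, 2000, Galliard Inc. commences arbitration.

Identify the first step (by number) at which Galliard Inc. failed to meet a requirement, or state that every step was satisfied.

None — every step was satisfied

(1) the permitted window runs from Jun 16, 1999 + 13 = Jun 29, 1999 to Jun 16, 1999 + 34 = Jul 20, 1999; Jul 4, 1999 falls inside that range.
(2) permitted from Jul 4, 1999 + 15 days = Jul 19, 1999 onward; done Aug 11, 1999 — permitted.
(3) the permitted window runs from Jun 16, 1999 + 21 = Jul 7, 1999 to Jun 16, 1999 + 116 = Oct 10, 1999; done Sep 14, 1999 — within the window.
(4) the permitted window runs from Oct 2, 1999 + 14 = Oct 16, 1999 to Oct 2, 1999 + 28 = Oct 30, 1999; done Oct 20, 1999, which is between those dates.
(5) permitted from Oct 20, 1999 + 38 days = Nov 27, 1999 onward; Nov 28, 1999 is on or after that date.
(6) the permitted window runs from Nov 28, 1999 + 10 = Dec 8, 1999 to Nov 28, 1999 + 30 = Dec 28, 1999; done Dec 27, 1999, which is between those dates.
(7) due by Jan 3, 2000 + 23 days = Jan 26, 2000; completed Jan 5, 2000, before the deadline.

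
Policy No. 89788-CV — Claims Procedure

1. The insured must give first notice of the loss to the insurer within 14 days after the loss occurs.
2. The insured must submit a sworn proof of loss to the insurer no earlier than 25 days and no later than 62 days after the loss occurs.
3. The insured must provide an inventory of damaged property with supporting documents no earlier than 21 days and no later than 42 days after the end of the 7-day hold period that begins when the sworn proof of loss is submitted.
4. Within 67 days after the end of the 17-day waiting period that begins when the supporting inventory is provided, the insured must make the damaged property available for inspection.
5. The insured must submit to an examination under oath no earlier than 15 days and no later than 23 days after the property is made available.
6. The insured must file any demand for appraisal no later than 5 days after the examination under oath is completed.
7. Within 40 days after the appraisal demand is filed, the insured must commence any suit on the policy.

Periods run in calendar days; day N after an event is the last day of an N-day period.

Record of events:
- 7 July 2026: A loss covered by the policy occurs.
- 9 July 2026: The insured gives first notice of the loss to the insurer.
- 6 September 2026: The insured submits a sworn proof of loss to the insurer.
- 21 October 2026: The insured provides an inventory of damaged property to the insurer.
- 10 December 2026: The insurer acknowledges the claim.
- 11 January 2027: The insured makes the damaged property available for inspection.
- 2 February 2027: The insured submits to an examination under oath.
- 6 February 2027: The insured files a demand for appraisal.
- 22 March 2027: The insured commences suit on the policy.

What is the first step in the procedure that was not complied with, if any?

Step 1 — counting 14 days from 7 July 2026 (when the loss occurs) gives a deadline of 21 July 2026; 9 July 2026 is within that limit.
Step 2 — 25 and 62 days from 7 July 2026 (when the loss occurs) are 1 August 2026 and 7 September 2026 respectively; done 6 September 2026 — within the window.
Step 3 — 21 and 42 days from 13 September 2026 (end of the 7-day hold period, which began when the sworn proof of loss is submitted on 6 September 2026) are 4 October 2026 and 25 October 2026 respectively; done 21 October 2026, which is between those dates.
Step 4 — counting 67 days from 7 November 2026 (end of the 17-day waiting period, which began when the supporting inventory is provided on 21 October 2026) gives a deadline of 13 January 2027; completed 11 January 2027, before the deadline.
Step 5 — 15 and 23 days from 11 January 2027 (when the property is made available) are 26 January 2027 and 3 February 2027 respectively; done 2 February 2027 — within the window.
Step 6 — counting 5 days from 2 February 2027 (when the examination under oath is completed) gives a deadline of 7 February 2027; done 6 February 2027 — timely.
Step 7 — counting 40 days from 6 February 2027 (when the appraisal demand is filed) gives a deadline of 18 March 2027; done 22 March 2027 — 4 days late.

Step 7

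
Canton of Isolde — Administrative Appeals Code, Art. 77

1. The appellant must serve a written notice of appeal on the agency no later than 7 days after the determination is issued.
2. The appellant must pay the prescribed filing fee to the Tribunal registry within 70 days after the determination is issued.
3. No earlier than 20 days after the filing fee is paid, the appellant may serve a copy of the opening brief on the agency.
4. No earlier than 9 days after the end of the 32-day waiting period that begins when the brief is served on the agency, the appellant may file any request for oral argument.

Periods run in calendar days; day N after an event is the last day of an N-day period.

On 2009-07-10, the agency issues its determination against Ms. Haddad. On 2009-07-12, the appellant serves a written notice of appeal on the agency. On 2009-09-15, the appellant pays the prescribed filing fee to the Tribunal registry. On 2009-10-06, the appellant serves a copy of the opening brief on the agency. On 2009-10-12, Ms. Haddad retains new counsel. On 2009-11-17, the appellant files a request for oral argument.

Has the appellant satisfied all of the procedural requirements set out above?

Yes

Step 1: 7 days after 2009-07-10 (when the determination is issued) is 2009-07-17; 2009-07-12 is within that limit.
Step 2: 70 days after 2009-07-10 (when the determination is issued) is 2009-09-18; 2009-09-15 is within that limit.
Step 3: the earliest permitted date is 20 days after 2009-09-15 (when the filing fee is paid), i.e. 2009-10-05; done 2009-10-06 — permitted.
Step 4: the earliest permitted date is 9 days after 2009-11-07 (end of the 32-day waiting period, which began when the brief is served on the agency on 2009-10-06), i.e. 2009-11-16; done 2009-11-17, after the minimum wait.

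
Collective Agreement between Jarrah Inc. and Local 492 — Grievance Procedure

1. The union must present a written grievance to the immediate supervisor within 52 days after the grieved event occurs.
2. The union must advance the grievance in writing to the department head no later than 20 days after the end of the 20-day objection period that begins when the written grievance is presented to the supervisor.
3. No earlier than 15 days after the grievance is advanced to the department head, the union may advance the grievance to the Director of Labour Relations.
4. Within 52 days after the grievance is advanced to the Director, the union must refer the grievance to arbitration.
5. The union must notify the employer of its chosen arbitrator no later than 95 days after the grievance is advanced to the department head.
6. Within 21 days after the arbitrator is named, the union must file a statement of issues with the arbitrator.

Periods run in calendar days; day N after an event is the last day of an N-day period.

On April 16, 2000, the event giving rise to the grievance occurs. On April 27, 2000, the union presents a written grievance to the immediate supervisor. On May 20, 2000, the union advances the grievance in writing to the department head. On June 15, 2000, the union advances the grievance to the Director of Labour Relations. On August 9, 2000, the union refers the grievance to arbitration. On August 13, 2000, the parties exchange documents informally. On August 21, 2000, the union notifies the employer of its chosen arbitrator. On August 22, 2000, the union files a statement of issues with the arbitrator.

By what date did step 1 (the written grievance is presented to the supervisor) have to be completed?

June 7, 2000

Step 1 runs from April 16, 2000, when the grieved event occurs. 52 days after April 16, 2000 is June 7, 2000.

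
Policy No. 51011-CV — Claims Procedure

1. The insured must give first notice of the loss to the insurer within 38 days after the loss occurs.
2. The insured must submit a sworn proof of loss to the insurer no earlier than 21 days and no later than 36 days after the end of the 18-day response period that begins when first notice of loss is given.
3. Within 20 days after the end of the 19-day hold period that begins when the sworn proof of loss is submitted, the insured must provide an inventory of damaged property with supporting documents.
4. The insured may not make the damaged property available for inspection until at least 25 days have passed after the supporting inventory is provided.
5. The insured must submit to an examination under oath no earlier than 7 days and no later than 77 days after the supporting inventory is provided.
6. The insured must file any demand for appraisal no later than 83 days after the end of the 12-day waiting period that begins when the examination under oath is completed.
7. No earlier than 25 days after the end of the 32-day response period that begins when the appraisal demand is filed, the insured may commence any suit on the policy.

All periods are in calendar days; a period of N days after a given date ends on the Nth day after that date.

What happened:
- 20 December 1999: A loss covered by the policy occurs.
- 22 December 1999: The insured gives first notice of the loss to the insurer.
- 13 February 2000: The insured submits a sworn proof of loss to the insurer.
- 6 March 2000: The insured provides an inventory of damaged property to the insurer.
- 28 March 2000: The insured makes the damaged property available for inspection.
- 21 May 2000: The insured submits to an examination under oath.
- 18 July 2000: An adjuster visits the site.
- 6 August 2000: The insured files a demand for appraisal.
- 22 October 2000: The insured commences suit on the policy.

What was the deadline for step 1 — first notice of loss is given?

Step 1 runs from 20 December 1999, when the loss occurs. 38 days after 20 December 1999 is 27 January 2000.

27 January 2000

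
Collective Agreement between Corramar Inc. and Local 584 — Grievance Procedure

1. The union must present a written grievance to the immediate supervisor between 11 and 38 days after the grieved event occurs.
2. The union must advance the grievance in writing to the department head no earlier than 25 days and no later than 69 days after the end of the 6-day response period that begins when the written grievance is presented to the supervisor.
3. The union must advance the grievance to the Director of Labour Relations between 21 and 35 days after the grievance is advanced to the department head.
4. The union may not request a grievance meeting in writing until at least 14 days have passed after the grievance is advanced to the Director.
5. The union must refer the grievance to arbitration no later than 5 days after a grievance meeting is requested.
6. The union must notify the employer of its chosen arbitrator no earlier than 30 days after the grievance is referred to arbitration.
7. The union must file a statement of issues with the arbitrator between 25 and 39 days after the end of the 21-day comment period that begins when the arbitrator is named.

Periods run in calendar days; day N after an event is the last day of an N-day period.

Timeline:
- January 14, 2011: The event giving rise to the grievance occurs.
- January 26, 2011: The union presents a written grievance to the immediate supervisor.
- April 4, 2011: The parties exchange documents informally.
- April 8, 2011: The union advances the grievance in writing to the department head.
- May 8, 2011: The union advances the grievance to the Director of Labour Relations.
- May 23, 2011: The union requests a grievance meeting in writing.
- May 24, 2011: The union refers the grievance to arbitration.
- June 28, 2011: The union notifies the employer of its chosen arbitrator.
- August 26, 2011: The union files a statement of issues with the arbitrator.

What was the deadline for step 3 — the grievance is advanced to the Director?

Step 3 runs from April 8, 2011, when the grievance is advanced to the department head. The window is 21–35 days after April 8, 2011; it closes on May 13, 2011.

May 13, 2011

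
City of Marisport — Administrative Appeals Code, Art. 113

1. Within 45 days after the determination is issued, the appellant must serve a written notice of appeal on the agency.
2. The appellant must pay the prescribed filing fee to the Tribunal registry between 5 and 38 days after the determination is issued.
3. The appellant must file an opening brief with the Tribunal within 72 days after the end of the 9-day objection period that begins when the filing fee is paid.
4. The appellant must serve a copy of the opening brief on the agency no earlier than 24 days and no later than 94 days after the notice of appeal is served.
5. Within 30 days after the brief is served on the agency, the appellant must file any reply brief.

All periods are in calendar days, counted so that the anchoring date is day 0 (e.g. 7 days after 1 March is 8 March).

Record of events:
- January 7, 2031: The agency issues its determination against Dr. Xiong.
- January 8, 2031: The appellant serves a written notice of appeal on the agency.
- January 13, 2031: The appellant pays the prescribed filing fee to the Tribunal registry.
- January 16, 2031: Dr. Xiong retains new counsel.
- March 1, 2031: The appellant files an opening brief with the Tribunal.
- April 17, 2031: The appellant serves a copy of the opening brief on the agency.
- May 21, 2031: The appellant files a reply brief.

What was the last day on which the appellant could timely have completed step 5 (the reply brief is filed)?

Step 5 runs from April 17, 2031, when the brief is served on the agency. 30 days after April 17, 2031 is May 17, 2031.

May 17, 2031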